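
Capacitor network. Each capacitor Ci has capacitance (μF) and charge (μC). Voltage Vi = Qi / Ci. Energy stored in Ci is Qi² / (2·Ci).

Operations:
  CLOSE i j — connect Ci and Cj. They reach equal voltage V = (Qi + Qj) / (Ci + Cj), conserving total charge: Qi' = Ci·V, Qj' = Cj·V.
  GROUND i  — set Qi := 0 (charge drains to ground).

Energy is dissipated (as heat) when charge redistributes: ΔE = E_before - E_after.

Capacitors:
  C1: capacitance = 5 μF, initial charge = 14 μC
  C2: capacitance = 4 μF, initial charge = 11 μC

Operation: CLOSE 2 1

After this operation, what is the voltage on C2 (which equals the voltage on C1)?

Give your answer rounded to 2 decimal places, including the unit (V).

Initial: C1(5μF, Q=14μC, V=2.80V), C2(4μF, Q=11μC, V=2.75V)
Op 1: CLOSE 2-1: Q_total=25.00, C_total=9.00, V=2.78; Q2=11.11, Q1=13.89; dissipated=0.003

Answer: 2.78 V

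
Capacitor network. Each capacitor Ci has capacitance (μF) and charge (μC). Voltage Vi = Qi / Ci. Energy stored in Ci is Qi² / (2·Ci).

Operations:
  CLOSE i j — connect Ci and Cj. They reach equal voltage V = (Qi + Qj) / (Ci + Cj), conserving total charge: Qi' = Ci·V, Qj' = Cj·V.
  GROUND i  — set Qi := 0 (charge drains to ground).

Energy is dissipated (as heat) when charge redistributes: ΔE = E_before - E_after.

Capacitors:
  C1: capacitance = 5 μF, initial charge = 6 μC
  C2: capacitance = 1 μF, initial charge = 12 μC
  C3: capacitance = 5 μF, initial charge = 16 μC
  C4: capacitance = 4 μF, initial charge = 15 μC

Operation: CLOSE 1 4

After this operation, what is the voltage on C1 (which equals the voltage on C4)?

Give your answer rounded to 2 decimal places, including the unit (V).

Answer: 2.33 V

Derivation:
Initial: C1(5μF, Q=6μC, V=1.20V), C2(1μF, Q=12μC, V=12.00V), C3(5μF, Q=16μC, V=3.20V), C4(4μF, Q=15μC, V=3.75V)
Op 1: CLOSE 1-4: Q_total=21.00, C_total=9.00, V=2.33; Q1=11.67, Q4=9.33; dissipated=7.225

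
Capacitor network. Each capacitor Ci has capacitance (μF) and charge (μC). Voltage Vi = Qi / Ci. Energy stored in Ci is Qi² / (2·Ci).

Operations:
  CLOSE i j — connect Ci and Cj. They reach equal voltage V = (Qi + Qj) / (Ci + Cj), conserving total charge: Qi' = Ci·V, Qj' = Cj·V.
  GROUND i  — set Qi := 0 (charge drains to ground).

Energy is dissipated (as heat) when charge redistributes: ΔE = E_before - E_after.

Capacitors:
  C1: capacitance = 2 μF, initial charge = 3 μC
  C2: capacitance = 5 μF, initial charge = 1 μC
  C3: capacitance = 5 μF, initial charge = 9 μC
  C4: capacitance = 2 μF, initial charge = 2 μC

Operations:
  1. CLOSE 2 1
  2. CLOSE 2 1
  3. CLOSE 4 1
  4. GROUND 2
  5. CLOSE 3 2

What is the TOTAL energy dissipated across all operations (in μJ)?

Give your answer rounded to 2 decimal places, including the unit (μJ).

Answer: 6.17 μJ

Derivation:
Initial: C1(2μF, Q=3μC, V=1.50V), C2(5μF, Q=1μC, V=0.20V), C3(5μF, Q=9μC, V=1.80V), C4(2μF, Q=2μC, V=1.00V)
Op 1: CLOSE 2-1: Q_total=4.00, C_total=7.00, V=0.57; Q2=2.86, Q1=1.14; dissipated=1.207
Op 2: CLOSE 2-1: Q_total=4.00, C_total=7.00, V=0.57; Q2=2.86, Q1=1.14; dissipated=0.000
Op 3: CLOSE 4-1: Q_total=3.14, C_total=4.00, V=0.79; Q4=1.57, Q1=1.57; dissipated=0.092
Op 4: GROUND 2: Q2=0; energy lost=0.816
Op 5: CLOSE 3-2: Q_total=9.00, C_total=10.00, V=0.90; Q3=4.50, Q2=4.50; dissipated=4.050
Total dissipated: 6.165 μJ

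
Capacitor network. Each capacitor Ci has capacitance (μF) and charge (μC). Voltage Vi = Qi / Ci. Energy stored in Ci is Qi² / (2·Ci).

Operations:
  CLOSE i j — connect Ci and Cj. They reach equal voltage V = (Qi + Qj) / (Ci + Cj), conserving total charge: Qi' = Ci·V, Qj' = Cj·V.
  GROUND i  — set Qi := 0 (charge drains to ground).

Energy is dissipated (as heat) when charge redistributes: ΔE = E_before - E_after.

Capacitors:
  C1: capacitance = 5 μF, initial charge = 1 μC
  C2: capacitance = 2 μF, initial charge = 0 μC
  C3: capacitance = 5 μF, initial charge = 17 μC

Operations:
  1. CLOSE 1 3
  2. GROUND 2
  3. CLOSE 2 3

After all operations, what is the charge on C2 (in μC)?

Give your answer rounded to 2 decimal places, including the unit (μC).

Answer: 2.57 μC

Derivation:
Initial: C1(5μF, Q=1μC, V=0.20V), C2(2μF, Q=0μC, V=0.00V), C3(5μF, Q=17μC, V=3.40V)
Op 1: CLOSE 1-3: Q_total=18.00, C_total=10.00, V=1.80; Q1=9.00, Q3=9.00; dissipated=12.800
Op 2: GROUND 2: Q2=0; energy lost=0.000
Op 3: CLOSE 2-3: Q_total=9.00, C_total=7.00, V=1.29; Q2=2.57, Q3=6.43; dissipated=2.314
Final charges: Q1=9.00, Q2=2.57, Q3=6.43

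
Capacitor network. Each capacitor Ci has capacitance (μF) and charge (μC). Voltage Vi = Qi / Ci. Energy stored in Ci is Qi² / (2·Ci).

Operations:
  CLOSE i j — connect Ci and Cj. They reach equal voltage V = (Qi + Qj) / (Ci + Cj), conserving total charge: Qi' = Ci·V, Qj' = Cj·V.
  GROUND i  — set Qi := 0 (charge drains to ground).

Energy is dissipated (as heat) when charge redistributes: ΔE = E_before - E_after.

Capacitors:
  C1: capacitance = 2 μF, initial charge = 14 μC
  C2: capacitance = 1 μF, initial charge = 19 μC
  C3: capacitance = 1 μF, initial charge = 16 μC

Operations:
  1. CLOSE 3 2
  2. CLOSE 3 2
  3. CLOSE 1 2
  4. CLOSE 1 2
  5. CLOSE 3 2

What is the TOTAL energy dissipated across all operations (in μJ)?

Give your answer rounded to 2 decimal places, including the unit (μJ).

Initial: C1(2μF, Q=14μC, V=7.00V), C2(1μF, Q=19μC, V=19.00V), C3(1μF, Q=16μC, V=16.00V)
Op 1: CLOSE 3-2: Q_total=35.00, C_total=2.00, V=17.50; Q3=17.50, Q2=17.50; dissipated=2.250
Op 2: CLOSE 3-2: Q_total=35.00, C_total=2.00, V=17.50; Q3=17.50, Q2=17.50; dissipated=0.000
Op 3: CLOSE 1-2: Q_total=31.50, C_total=3.00, V=10.50; Q1=21.00, Q2=10.50; dissipated=36.750
Op 4: CLOSE 1-2: Q_total=31.50, C_total=3.00, V=10.50; Q1=21.00, Q2=10.50; dissipated=0.000
Op 5: CLOSE 3-2: Q_total=28.00, C_total=2.00, V=14.00; Q3=14.00, Q2=14.00; dissipated=12.250
Total dissipated: 51.250 μJ

Answer: 51.25 μJ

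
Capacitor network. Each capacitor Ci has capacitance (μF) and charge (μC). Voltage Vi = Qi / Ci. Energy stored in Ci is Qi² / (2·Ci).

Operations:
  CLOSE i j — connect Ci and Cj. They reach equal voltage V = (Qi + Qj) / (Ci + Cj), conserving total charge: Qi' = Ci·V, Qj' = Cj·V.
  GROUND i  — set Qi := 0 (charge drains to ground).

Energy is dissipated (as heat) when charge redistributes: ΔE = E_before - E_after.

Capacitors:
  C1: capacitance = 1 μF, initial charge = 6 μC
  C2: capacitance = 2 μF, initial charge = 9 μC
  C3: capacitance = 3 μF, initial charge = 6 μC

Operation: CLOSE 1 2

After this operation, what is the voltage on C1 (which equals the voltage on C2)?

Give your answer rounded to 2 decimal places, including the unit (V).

Initial: C1(1μF, Q=6μC, V=6.00V), C2(2μF, Q=9μC, V=4.50V), C3(3μF, Q=6μC, V=2.00V)
Op 1: CLOSE 1-2: Q_total=15.00, C_total=3.00, V=5.00; Q1=5.00, Q2=10.00; dissipated=0.750

Answer: 5.00 V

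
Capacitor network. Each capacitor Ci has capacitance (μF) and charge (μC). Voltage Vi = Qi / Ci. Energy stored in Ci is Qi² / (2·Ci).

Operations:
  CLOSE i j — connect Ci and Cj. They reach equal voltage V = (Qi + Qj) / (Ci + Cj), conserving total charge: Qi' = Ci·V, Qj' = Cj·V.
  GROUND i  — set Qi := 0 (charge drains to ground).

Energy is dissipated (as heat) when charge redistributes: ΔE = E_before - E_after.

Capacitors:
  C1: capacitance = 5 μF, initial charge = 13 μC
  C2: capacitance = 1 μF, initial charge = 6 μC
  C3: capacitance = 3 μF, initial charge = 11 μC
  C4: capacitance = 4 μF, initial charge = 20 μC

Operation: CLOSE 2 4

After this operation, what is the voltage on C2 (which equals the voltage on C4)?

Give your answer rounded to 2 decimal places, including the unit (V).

Answer: 5.20 V

Derivation:
Initial: C1(5μF, Q=13μC, V=2.60V), C2(1μF, Q=6μC, V=6.00V), C3(3μF, Q=11μC, V=3.67V), C4(4μF, Q=20μC, V=5.00V)
Op 1: CLOSE 2-4: Q_total=26.00, C_total=5.00, V=5.20; Q2=5.20, Q4=20.80; dissipated=0.400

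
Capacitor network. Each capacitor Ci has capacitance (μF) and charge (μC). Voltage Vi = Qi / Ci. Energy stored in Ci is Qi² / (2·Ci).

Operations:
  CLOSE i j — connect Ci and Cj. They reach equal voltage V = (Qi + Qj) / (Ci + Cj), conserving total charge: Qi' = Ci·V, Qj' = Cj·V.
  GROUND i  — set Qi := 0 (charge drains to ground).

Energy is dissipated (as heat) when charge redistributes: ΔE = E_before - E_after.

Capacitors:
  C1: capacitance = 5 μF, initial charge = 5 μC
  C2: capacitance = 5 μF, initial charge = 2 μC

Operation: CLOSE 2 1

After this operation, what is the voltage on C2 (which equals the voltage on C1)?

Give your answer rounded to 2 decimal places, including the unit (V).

Initial: C1(5μF, Q=5μC, V=1.00V), C2(5μF, Q=2μC, V=0.40V)
Op 1: CLOSE 2-1: Q_total=7.00, C_total=10.00, V=0.70; Q2=3.50, Q1=3.50; dissipated=0.450

Answer: 0.70 V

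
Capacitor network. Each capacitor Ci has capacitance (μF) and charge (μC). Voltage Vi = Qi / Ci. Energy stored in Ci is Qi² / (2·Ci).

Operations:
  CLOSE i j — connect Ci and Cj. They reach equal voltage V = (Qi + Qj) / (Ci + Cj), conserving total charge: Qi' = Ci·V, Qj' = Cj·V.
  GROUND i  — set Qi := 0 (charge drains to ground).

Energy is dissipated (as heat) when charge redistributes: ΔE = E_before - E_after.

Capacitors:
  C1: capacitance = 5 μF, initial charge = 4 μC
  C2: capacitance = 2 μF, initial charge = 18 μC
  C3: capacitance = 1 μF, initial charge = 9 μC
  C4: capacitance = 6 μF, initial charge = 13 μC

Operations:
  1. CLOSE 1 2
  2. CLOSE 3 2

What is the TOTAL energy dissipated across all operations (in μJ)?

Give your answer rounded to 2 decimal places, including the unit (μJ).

Initial: C1(5μF, Q=4μC, V=0.80V), C2(2μF, Q=18μC, V=9.00V), C3(1μF, Q=9μC, V=9.00V), C4(6μF, Q=13μC, V=2.17V)
Op 1: CLOSE 1-2: Q_total=22.00, C_total=7.00, V=3.14; Q1=15.71, Q2=6.29; dissipated=48.029
Op 2: CLOSE 3-2: Q_total=15.29, C_total=3.00, V=5.10; Q3=5.10, Q2=10.19; dissipated=11.435
Total dissipated: 59.464 μJ

Answer: 59.46 μJ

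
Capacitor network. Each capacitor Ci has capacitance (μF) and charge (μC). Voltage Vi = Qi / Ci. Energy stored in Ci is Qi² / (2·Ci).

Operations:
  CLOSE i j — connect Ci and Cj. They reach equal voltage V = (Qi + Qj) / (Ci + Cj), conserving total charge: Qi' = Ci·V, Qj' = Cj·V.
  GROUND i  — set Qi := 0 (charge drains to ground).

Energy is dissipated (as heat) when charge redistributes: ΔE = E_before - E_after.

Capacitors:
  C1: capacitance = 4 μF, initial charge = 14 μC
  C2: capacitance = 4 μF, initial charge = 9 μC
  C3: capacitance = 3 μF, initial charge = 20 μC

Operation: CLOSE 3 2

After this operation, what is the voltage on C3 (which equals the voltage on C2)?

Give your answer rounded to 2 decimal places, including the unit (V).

Answer: 4.14 V

Derivation:
Initial: C1(4μF, Q=14μC, V=3.50V), C2(4μF, Q=9μC, V=2.25V), C3(3μF, Q=20μC, V=6.67V)
Op 1: CLOSE 3-2: Q_total=29.00, C_total=7.00, V=4.14; Q3=12.43, Q2=16.57; dissipated=16.720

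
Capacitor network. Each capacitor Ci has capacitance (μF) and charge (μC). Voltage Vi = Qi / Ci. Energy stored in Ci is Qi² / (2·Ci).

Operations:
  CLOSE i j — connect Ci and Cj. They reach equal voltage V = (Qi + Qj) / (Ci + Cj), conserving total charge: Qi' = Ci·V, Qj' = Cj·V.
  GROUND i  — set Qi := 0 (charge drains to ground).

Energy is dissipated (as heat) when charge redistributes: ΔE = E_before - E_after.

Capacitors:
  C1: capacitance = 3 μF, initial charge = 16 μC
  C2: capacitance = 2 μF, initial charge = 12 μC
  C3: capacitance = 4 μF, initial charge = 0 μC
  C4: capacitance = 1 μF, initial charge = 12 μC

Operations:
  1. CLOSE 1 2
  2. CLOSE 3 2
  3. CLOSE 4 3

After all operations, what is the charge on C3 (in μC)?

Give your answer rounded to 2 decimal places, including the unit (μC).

Answer: 15.57 μC

Derivation:
Initial: C1(3μF, Q=16μC, V=5.33V), C2(2μF, Q=12μC, V=6.00V), C3(4μF, Q=0μC, V=0.00V), C4(1μF, Q=12μC, V=12.00V)
Op 1: CLOSE 1-2: Q_total=28.00, C_total=5.00, V=5.60; Q1=16.80, Q2=11.20; dissipated=0.267
Op 2: CLOSE 3-2: Q_total=11.20, C_total=6.00, V=1.87; Q3=7.47, Q2=3.73; dissipated=20.907
Op 3: CLOSE 4-3: Q_total=19.47, C_total=5.00, V=3.89; Q4=3.89, Q3=15.57; dissipated=41.074
Final charges: Q1=16.80, Q2=3.73, Q3=15.57, Q4=3.89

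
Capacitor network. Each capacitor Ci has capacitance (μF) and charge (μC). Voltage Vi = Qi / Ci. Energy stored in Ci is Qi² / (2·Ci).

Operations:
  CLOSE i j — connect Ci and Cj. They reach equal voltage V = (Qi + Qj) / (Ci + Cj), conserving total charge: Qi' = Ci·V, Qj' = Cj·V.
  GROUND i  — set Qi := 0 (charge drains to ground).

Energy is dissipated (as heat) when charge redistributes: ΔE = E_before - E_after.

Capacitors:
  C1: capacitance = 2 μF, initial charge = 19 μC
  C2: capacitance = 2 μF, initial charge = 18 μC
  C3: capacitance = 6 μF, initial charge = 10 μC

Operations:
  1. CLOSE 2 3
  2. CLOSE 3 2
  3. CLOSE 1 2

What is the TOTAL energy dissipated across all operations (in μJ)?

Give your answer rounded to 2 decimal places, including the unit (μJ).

Initial: C1(2μF, Q=19μC, V=9.50V), C2(2μF, Q=18μC, V=9.00V), C3(6μF, Q=10μC, V=1.67V)
Op 1: CLOSE 2-3: Q_total=28.00, C_total=8.00, V=3.50; Q2=7.00, Q3=21.00; dissipated=40.333
Op 2: CLOSE 3-2: Q_total=28.00, C_total=8.00, V=3.50; Q3=21.00, Q2=7.00; dissipated=0.000
Op 3: CLOSE 1-2: Q_total=26.00, C_total=4.00, V=6.50; Q1=13.00, Q2=13.00; dissipated=18.000
Total dissipated: 58.333 μJ

Answer: 58.33 μJ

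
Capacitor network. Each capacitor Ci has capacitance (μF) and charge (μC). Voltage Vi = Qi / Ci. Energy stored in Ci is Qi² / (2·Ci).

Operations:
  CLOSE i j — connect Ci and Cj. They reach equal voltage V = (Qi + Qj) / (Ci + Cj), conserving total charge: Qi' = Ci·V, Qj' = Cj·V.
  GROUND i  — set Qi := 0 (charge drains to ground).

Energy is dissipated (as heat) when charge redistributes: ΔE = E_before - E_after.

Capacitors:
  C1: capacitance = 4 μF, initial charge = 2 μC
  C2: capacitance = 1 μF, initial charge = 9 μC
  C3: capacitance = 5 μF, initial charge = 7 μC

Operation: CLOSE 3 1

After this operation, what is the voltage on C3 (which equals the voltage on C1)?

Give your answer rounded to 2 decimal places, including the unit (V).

Answer: 1.00 V

Derivation:
Initial: C1(4μF, Q=2μC, V=0.50V), C2(1μF, Q=9μC, V=9.00V), C3(5μF, Q=7μC, V=1.40V)
Op 1: CLOSE 3-1: Q_total=9.00, C_total=9.00, V=1.00; Q3=5.00, Q1=4.00; dissipated=0.900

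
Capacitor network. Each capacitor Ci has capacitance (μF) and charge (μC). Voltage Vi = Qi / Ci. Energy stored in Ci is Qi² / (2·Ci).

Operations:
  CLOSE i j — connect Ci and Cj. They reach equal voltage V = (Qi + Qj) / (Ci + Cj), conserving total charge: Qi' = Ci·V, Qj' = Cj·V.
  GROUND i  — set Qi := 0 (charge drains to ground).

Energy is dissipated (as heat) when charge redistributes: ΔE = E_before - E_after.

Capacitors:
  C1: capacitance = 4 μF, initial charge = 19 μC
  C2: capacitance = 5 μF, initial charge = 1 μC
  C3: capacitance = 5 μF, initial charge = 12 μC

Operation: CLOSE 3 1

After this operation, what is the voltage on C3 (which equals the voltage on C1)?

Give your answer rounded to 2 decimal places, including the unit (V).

Answer: 3.44 V

Derivation:
Initial: C1(4μF, Q=19μC, V=4.75V), C2(5μF, Q=1μC, V=0.20V), C3(5μF, Q=12μC, V=2.40V)
Op 1: CLOSE 3-1: Q_total=31.00, C_total=9.00, V=3.44; Q3=17.22, Q1=13.78; dissipated=6.136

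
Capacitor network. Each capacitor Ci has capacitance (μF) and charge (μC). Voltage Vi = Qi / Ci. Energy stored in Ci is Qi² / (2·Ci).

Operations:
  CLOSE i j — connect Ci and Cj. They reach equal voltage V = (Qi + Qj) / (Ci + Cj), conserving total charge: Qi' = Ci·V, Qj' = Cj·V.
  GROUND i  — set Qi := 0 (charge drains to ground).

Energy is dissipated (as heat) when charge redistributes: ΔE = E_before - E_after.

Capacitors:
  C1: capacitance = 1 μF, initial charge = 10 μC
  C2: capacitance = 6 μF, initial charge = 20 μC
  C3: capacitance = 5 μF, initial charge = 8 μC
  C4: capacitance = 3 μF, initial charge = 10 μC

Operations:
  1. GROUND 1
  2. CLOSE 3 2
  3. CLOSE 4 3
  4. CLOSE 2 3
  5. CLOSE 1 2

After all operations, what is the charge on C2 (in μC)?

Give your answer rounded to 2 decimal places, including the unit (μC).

Initial: C1(1μF, Q=10μC, V=10.00V), C2(6μF, Q=20μC, V=3.33V), C3(5μF, Q=8μC, V=1.60V), C4(3μF, Q=10μC, V=3.33V)
Op 1: GROUND 1: Q1=0; energy lost=50.000
Op 2: CLOSE 3-2: Q_total=28.00, C_total=11.00, V=2.55; Q3=12.73, Q2=15.27; dissipated=4.097
Op 3: CLOSE 4-3: Q_total=22.73, C_total=8.00, V=2.84; Q4=8.52, Q3=14.20; dissipated=0.582
Op 4: CLOSE 2-3: Q_total=29.48, C_total=11.00, V=2.68; Q2=16.08, Q3=13.40; dissipated=0.119
Op 5: CLOSE 1-2: Q_total=16.08, C_total=7.00, V=2.30; Q1=2.30, Q2=13.78; dissipated=3.078
Final charges: Q1=2.30, Q2=13.78, Q3=13.40, Q4=8.52

Answer: 13.78 μC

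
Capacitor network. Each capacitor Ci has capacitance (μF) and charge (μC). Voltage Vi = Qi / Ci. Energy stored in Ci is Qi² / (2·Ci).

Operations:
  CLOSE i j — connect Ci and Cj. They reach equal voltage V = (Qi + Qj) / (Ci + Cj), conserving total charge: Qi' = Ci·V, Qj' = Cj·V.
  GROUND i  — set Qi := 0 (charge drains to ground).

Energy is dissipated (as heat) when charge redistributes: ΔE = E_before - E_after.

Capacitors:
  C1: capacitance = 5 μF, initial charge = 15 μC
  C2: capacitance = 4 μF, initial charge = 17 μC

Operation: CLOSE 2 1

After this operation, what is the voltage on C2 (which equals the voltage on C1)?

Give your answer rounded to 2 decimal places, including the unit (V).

Answer: 3.56 V

Derivation:
Initial: C1(5μF, Q=15μC, V=3.00V), C2(4μF, Q=17μC, V=4.25V)
Op 1: CLOSE 2-1: Q_total=32.00, C_total=9.00, V=3.56; Q2=14.22, Q1=17.78; dissipated=1.736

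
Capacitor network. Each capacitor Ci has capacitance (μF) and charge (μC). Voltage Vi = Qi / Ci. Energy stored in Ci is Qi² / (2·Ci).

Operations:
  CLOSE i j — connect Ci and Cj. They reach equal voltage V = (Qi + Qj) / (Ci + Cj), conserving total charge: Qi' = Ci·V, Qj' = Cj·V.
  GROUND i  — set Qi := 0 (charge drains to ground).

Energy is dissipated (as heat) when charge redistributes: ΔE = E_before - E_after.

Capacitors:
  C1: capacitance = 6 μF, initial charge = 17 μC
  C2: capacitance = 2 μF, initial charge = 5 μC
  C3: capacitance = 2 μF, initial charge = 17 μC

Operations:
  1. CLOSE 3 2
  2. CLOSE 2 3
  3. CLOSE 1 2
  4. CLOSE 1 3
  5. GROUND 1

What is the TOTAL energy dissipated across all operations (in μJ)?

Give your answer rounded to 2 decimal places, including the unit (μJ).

Answer: 74.33 μJ

Derivation:
Initial: C1(6μF, Q=17μC, V=2.83V), C2(2μF, Q=5μC, V=2.50V), C3(2μF, Q=17μC, V=8.50V)
Op 1: CLOSE 3-2: Q_total=22.00, C_total=4.00, V=5.50; Q3=11.00, Q2=11.00; dissipated=18.000
Op 2: CLOSE 2-3: Q_total=22.00, C_total=4.00, V=5.50; Q2=11.00, Q3=11.00; dissipated=0.000
Op 3: CLOSE 1-2: Q_total=28.00, C_total=8.00, V=3.50; Q1=21.00, Q2=7.00; dissipated=5.333
Op 4: CLOSE 1-3: Q_total=32.00, C_total=8.00, V=4.00; Q1=24.00, Q3=8.00; dissipated=3.000
Op 5: GROUND 1: Q1=0; energy lost=48.000
Total dissipated: 74.333 μJ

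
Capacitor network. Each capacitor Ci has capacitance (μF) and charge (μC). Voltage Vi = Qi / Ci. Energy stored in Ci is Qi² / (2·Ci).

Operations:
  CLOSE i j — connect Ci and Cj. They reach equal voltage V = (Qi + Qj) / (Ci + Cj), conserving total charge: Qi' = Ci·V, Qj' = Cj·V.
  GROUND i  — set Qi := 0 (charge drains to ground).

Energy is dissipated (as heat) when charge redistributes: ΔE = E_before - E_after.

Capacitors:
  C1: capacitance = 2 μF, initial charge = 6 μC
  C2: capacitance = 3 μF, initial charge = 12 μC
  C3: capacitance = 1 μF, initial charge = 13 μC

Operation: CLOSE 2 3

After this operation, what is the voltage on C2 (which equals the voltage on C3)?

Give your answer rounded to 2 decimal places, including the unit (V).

Initial: C1(2μF, Q=6μC, V=3.00V), C2(3μF, Q=12μC, V=4.00V), C3(1μF, Q=13μC, V=13.00V)
Op 1: CLOSE 2-3: Q_total=25.00, C_total=4.00, V=6.25; Q2=18.75, Q3=6.25; dissipated=30.375

Answer: 6.25 V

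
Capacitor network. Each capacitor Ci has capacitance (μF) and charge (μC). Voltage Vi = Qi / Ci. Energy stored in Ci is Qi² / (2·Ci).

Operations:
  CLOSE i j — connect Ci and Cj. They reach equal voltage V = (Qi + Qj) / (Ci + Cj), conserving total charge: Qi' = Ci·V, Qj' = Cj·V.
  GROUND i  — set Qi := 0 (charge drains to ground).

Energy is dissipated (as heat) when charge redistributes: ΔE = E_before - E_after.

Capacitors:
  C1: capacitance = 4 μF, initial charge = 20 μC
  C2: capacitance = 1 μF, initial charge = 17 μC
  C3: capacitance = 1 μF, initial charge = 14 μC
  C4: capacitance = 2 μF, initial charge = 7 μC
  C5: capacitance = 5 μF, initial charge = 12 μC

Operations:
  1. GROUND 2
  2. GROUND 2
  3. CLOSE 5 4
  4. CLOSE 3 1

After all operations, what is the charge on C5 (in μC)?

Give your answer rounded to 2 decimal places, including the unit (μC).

Answer: 13.57 μC

Derivation:
Initial: C1(4μF, Q=20μC, V=5.00V), C2(1μF, Q=17μC, V=17.00V), C3(1μF, Q=14μC, V=14.00V), C4(2μF, Q=7μC, V=3.50V), C5(5μF, Q=12μC, V=2.40V)
Op 1: GROUND 2: Q2=0; energy lost=144.500
Op 2: GROUND 2: Q2=0; energy lost=0.000
Op 3: CLOSE 5-4: Q_total=19.00, C_total=7.00, V=2.71; Q5=13.57, Q4=5.43; dissipated=0.864
Op 4: CLOSE 3-1: Q_total=34.00, C_total=5.00, V=6.80; Q3=6.80, Q1=27.20; dissipated=32.400
Final charges: Q1=27.20, Q2=0.00, Q3=6.80, Q4=5.43, Q5=13.57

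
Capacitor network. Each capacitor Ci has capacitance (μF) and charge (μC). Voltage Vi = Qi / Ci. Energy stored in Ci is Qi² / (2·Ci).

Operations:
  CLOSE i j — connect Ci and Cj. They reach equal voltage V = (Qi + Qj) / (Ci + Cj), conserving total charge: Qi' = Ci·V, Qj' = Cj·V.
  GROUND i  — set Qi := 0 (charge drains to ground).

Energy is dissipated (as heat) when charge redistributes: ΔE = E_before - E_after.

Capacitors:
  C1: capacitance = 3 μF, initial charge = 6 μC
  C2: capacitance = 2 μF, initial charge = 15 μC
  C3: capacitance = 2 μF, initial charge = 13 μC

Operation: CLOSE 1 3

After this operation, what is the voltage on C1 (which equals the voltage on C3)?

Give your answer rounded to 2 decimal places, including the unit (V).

Initial: C1(3μF, Q=6μC, V=2.00V), C2(2μF, Q=15μC, V=7.50V), C3(2μF, Q=13μC, V=6.50V)
Op 1: CLOSE 1-3: Q_total=19.00, C_total=5.00, V=3.80; Q1=11.40, Q3=7.60; dissipated=12.150

Answer: 3.80 V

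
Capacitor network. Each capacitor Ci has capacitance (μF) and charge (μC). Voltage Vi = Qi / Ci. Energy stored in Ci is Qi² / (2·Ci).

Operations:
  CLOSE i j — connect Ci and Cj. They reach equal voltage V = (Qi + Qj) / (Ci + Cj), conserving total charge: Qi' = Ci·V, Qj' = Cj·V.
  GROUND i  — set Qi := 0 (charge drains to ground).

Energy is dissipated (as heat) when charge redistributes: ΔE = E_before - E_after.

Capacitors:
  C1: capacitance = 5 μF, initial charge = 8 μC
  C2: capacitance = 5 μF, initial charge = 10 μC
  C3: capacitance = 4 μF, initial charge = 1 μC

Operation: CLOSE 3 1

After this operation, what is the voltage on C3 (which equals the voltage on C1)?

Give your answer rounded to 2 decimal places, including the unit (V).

Answer: 1.00 V

Derivation:
Initial: C1(5μF, Q=8μC, V=1.60V), C2(5μF, Q=10μC, V=2.00V), C3(4μF, Q=1μC, V=0.25V)
Op 1: CLOSE 3-1: Q_total=9.00, C_total=9.00, V=1.00; Q3=4.00, Q1=5.00; dissipated=2.025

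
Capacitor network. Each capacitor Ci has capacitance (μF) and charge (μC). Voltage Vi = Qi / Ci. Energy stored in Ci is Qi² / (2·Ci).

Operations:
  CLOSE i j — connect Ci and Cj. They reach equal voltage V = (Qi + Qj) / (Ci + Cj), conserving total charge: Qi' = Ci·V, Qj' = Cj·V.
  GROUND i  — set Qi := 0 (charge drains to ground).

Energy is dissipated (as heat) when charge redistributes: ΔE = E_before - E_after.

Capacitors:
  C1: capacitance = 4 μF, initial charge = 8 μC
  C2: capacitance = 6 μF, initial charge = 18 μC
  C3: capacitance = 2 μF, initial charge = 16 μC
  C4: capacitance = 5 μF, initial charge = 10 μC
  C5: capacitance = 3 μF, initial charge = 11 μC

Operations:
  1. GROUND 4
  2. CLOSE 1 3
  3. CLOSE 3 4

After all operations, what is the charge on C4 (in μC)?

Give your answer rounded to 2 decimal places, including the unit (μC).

Initial: C1(4μF, Q=8μC, V=2.00V), C2(6μF, Q=18μC, V=3.00V), C3(2μF, Q=16μC, V=8.00V), C4(5μF, Q=10μC, V=2.00V), C5(3μF, Q=11μC, V=3.67V)
Op 1: GROUND 4: Q4=0; energy lost=10.000
Op 2: CLOSE 1-3: Q_total=24.00, C_total=6.00, V=4.00; Q1=16.00, Q3=8.00; dissipated=24.000
Op 3: CLOSE 3-4: Q_total=8.00, C_total=7.00, V=1.14; Q3=2.29, Q4=5.71; dissipated=11.429
Final charges: Q1=16.00, Q2=18.00, Q3=2.29, Q4=5.71, Q5=11.00

Answer: 5.71 μC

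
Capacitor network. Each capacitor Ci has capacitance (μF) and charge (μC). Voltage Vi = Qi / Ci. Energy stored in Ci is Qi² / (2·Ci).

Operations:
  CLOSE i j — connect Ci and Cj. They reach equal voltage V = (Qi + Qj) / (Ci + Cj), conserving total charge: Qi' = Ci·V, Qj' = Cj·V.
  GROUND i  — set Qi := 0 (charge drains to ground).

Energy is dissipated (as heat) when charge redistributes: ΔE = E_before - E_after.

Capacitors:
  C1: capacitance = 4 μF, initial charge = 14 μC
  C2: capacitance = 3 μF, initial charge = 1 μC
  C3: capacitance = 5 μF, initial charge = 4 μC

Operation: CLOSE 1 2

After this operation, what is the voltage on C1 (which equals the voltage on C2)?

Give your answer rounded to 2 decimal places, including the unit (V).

Answer: 2.14 V

Derivation:
Initial: C1(4μF, Q=14μC, V=3.50V), C2(3μF, Q=1μC, V=0.33V), C3(5μF, Q=4μC, V=0.80V)
Op 1: CLOSE 1-2: Q_total=15.00, C_total=7.00, V=2.14; Q1=8.57, Q2=6.43; dissipated=8.595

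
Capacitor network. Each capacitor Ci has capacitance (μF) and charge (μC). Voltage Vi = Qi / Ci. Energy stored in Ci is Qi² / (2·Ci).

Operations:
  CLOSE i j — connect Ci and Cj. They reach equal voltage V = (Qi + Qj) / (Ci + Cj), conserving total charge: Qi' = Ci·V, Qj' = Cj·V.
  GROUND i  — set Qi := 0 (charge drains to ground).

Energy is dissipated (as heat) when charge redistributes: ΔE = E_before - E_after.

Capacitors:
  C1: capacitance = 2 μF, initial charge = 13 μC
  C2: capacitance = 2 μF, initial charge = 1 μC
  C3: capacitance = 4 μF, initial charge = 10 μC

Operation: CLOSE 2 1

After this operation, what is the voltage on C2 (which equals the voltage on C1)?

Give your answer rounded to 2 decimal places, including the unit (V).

Initial: C1(2μF, Q=13μC, V=6.50V), C2(2μF, Q=1μC, V=0.50V), C3(4μF, Q=10μC, V=2.50V)
Op 1: CLOSE 2-1: Q_total=14.00, C_total=4.00, V=3.50; Q2=7.00, Q1=7.00; dissipated=18.000

Answer: 3.50 V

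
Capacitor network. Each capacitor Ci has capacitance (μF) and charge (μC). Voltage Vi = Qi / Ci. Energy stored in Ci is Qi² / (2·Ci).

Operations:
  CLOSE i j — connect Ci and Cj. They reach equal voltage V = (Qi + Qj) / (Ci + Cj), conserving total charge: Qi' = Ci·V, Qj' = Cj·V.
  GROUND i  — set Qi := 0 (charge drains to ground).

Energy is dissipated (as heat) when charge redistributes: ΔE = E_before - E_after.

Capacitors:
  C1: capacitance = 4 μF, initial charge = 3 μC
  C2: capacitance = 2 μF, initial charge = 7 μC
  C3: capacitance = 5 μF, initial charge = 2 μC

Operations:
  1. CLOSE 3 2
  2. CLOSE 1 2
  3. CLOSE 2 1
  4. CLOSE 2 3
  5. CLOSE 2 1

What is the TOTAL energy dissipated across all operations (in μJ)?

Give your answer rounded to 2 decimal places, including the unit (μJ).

Initial: C1(4μF, Q=3μC, V=0.75V), C2(2μF, Q=7μC, V=3.50V), C3(5μF, Q=2μC, V=0.40V)
Op 1: CLOSE 3-2: Q_total=9.00, C_total=7.00, V=1.29; Q3=6.43, Q2=2.57; dissipated=6.864
Op 2: CLOSE 1-2: Q_total=5.57, C_total=6.00, V=0.93; Q1=3.71, Q2=1.86; dissipated=0.191
Op 3: CLOSE 2-1: Q_total=5.57, C_total=6.00, V=0.93; Q2=1.86, Q1=3.71; dissipated=0.000
Op 4: CLOSE 2-3: Q_total=8.29, C_total=7.00, V=1.18; Q2=2.37, Q3=5.92; dissipated=0.091
Op 5: CLOSE 2-1: Q_total=6.08, C_total=6.00, V=1.01; Q2=2.03, Q1=4.05; dissipated=0.043
Total dissipated: 7.190 μJ

Answer: 7.19 μJ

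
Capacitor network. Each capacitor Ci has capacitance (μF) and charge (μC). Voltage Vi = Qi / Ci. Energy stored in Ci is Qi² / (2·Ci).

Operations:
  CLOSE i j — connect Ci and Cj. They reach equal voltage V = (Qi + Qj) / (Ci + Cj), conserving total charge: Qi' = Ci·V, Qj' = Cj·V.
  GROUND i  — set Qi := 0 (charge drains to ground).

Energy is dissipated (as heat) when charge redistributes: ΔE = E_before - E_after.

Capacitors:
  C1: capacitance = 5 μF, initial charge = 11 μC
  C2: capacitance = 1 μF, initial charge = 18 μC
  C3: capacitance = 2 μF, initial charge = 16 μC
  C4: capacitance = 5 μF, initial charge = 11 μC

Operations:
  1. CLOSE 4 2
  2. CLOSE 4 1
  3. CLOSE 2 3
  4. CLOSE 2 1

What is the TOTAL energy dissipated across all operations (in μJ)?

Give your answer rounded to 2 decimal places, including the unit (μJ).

Answer: 120.92 μJ

Derivation:
Initial: C1(5μF, Q=11μC, V=2.20V), C2(1μF, Q=18μC, V=18.00V), C3(2μF, Q=16μC, V=8.00V), C4(5μF, Q=11μC, V=2.20V)
Op 1: CLOSE 4-2: Q_total=29.00, C_total=6.00, V=4.83; Q4=24.17, Q2=4.83; dissipated=104.017
Op 2: CLOSE 4-1: Q_total=35.17, C_total=10.00, V=3.52; Q4=17.58, Q1=17.58; dissipated=8.668
Op 3: CLOSE 2-3: Q_total=20.83, C_total=3.00, V=6.94; Q2=6.94, Q3=13.89; dissipated=3.343
Op 4: CLOSE 2-1: Q_total=24.53, C_total=6.00, V=4.09; Q2=4.09, Q1=20.44; dissipated=4.896
Total dissipated: 120.923 μJ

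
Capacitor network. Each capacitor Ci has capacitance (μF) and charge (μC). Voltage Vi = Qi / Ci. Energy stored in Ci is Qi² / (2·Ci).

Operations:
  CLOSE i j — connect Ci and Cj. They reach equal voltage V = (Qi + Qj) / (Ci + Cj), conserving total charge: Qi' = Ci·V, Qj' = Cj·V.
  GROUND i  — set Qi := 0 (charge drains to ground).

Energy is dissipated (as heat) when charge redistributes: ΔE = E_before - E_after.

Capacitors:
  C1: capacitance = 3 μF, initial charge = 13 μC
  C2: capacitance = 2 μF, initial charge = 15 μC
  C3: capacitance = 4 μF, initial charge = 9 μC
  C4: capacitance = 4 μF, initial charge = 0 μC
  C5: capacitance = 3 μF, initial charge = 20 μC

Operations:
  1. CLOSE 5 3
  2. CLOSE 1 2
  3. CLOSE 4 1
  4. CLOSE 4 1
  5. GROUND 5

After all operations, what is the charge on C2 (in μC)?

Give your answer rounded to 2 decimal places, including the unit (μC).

Answer: 11.20 μC

Derivation:
Initial: C1(3μF, Q=13μC, V=4.33V), C2(2μF, Q=15μC, V=7.50V), C3(4μF, Q=9μC, V=2.25V), C4(4μF, Q=0μC, V=0.00V), C5(3μF, Q=20μC, V=6.67V)
Op 1: CLOSE 5-3: Q_total=29.00, C_total=7.00, V=4.14; Q5=12.43, Q3=16.57; dissipated=16.720
Op 2: CLOSE 1-2: Q_total=28.00, C_total=5.00, V=5.60; Q1=16.80, Q2=11.20; dissipated=6.017
Op 3: CLOSE 4-1: Q_total=16.80, C_total=7.00, V=2.40; Q4=9.60, Q1=7.20; dissipated=26.880
Op 4: CLOSE 4-1: Q_total=16.80, C_total=7.00, V=2.40; Q4=9.60, Q1=7.20; dissipated=0.000
Op 5: GROUND 5: Q5=0; energy lost=25.745
Final charges: Q1=7.20, Q2=11.20, Q3=16.57, Q4=9.60, Q5=0.00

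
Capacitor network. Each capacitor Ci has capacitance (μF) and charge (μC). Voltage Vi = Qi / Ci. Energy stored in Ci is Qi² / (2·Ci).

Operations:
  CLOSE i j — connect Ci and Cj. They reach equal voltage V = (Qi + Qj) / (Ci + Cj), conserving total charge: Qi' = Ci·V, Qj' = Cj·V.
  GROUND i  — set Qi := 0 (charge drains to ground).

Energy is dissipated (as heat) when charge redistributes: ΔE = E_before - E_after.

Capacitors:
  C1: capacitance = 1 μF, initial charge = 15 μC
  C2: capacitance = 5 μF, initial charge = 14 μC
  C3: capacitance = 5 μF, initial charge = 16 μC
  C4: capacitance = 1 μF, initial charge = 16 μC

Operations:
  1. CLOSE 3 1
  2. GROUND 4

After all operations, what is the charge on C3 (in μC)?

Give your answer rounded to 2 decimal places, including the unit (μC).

Answer: 25.83 μC

Derivation:
Initial: C1(1μF, Q=15μC, V=15.00V), C2(5μF, Q=14μC, V=2.80V), C3(5μF, Q=16μC, V=3.20V), C4(1μF, Q=16μC, V=16.00V)
Op 1: CLOSE 3-1: Q_total=31.00, C_total=6.00, V=5.17; Q3=25.83, Q1=5.17; dissipated=58.017
Op 2: GROUND 4: Q4=0; energy lost=128.000
Final charges: Q1=5.17, Q2=14.00, Q3=25.83, Q4=0.00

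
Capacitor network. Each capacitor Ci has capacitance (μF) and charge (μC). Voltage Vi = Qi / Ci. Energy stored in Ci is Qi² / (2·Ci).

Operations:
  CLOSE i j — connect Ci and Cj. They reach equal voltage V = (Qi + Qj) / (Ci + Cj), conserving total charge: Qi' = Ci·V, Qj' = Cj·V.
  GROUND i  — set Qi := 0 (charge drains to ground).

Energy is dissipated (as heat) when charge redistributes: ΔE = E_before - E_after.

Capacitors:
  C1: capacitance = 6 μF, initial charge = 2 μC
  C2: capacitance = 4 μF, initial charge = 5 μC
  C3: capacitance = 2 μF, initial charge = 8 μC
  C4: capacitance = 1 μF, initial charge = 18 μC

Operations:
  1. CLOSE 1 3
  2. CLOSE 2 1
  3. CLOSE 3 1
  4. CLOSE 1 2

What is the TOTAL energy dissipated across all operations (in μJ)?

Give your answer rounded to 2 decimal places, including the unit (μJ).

Initial: C1(6μF, Q=2μC, V=0.33V), C2(4μF, Q=5μC, V=1.25V), C3(2μF, Q=8μC, V=4.00V), C4(1μF, Q=18μC, V=18.00V)
Op 1: CLOSE 1-3: Q_total=10.00, C_total=8.00, V=1.25; Q1=7.50, Q3=2.50; dissipated=10.083
Op 2: CLOSE 2-1: Q_total=12.50, C_total=10.00, V=1.25; Q2=5.00, Q1=7.50; dissipated=0.000
Op 3: CLOSE 3-1: Q_total=10.00, C_total=8.00, V=1.25; Q3=2.50, Q1=7.50; dissipated=0.000
Op 4: CLOSE 1-2: Q_total=12.50, C_total=10.00, V=1.25; Q1=7.50, Q2=5.00; dissipated=0.000
Total dissipated: 10.083 μJ

Answer: 10.08 μJ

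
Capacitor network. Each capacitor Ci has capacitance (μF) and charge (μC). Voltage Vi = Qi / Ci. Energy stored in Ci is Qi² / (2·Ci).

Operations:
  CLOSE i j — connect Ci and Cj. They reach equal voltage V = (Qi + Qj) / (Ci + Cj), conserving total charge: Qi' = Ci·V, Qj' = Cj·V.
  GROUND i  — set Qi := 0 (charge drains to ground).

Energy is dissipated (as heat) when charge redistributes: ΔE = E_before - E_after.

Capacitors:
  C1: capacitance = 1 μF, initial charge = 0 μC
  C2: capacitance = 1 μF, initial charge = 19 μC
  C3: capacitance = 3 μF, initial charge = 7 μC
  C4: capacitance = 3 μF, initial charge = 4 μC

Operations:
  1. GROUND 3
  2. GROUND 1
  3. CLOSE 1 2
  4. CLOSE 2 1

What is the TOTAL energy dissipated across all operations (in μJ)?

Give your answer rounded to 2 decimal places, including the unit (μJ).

Answer: 98.42 μJ

Derivation:
Initial: C1(1μF, Q=0μC, V=0.00V), C2(1μF, Q=19μC, V=19.00V), C3(3μF, Q=7μC, V=2.33V), C4(3μF, Q=4μC, V=1.33V)
Op 1: GROUND 3: Q3=0; energy lost=8.167
Op 2: GROUND 1: Q1=0; energy lost=0.000
Op 3: CLOSE 1-2: Q_total=19.00, C_total=2.00, V=9.50; Q1=9.50, Q2=9.50; dissipated=90.250
Op 4: CLOSE 2-1: Q_total=19.00, C_total=2.00, V=9.50; Q2=9.50, Q1=9.50; dissipated=0.000
Total dissipated: 98.417 μJ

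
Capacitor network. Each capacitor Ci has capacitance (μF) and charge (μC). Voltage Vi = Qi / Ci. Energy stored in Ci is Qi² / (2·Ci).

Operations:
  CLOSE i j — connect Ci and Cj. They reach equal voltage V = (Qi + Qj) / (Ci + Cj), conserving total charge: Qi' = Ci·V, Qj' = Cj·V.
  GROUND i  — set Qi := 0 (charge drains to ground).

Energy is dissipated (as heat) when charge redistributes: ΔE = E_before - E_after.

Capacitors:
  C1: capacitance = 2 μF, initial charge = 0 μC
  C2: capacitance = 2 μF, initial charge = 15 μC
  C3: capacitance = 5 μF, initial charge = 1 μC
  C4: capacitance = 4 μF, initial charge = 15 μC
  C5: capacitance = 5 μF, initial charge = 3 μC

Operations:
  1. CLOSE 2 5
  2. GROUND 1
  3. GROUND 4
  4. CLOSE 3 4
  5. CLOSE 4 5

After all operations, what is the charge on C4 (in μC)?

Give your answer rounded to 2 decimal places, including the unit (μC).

Initial: C1(2μF, Q=0μC, V=0.00V), C2(2μF, Q=15μC, V=7.50V), C3(5μF, Q=1μC, V=0.20V), C4(4μF, Q=15μC, V=3.75V), C5(5μF, Q=3μC, V=0.60V)
Op 1: CLOSE 2-5: Q_total=18.00, C_total=7.00, V=2.57; Q2=5.14, Q5=12.86; dissipated=34.007
Op 2: GROUND 1: Q1=0; energy lost=0.000
Op 3: GROUND 4: Q4=0; energy lost=28.125
Op 4: CLOSE 3-4: Q_total=1.00, C_total=9.00, V=0.11; Q3=0.56, Q4=0.44; dissipated=0.044
Op 5: CLOSE 4-5: Q_total=13.30, C_total=9.00, V=1.48; Q4=5.91, Q5=7.39; dissipated=6.726
Final charges: Q1=0.00, Q2=5.14, Q3=0.56, Q4=5.91, Q5=7.39

Answer: 5.91 μC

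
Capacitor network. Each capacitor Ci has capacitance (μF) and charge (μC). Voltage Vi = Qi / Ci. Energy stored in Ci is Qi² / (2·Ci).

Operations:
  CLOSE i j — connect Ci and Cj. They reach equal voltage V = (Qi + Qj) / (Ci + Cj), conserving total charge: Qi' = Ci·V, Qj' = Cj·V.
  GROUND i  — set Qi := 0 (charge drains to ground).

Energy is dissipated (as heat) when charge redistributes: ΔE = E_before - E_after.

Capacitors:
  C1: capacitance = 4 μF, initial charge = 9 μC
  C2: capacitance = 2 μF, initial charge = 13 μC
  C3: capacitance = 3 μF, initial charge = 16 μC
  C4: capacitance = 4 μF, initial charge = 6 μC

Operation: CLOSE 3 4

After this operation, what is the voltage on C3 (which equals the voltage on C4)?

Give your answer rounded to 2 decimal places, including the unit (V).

Initial: C1(4μF, Q=9μC, V=2.25V), C2(2μF, Q=13μC, V=6.50V), C3(3μF, Q=16μC, V=5.33V), C4(4μF, Q=6μC, V=1.50V)
Op 1: CLOSE 3-4: Q_total=22.00, C_total=7.00, V=3.14; Q3=9.43, Q4=12.57; dissipated=12.595

Answer: 3.14 V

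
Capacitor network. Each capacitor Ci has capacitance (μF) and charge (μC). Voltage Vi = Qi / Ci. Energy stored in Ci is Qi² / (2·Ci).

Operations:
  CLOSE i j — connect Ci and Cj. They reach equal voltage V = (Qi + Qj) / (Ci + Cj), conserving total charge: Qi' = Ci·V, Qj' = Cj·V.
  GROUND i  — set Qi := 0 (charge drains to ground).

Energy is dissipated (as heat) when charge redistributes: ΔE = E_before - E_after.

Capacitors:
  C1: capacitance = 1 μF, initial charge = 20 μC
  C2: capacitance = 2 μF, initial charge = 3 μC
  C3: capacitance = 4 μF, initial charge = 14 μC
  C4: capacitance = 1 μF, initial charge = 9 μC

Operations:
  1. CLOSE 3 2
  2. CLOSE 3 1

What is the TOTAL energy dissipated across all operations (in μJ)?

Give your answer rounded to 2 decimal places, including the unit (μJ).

Answer: 120.54 μJ

Derivation:
Initial: C1(1μF, Q=20μC, V=20.00V), C2(2μF, Q=3μC, V=1.50V), C3(4μF, Q=14μC, V=3.50V), C4(1μF, Q=9μC, V=9.00V)
Op 1: CLOSE 3-2: Q_total=17.00, C_total=6.00, V=2.83; Q3=11.33, Q2=5.67; dissipated=2.667
Op 2: CLOSE 3-1: Q_total=31.33, C_total=5.00, V=6.27; Q3=25.07, Q1=6.27; dissipated=117.878
Total dissipated: 120.544 μJ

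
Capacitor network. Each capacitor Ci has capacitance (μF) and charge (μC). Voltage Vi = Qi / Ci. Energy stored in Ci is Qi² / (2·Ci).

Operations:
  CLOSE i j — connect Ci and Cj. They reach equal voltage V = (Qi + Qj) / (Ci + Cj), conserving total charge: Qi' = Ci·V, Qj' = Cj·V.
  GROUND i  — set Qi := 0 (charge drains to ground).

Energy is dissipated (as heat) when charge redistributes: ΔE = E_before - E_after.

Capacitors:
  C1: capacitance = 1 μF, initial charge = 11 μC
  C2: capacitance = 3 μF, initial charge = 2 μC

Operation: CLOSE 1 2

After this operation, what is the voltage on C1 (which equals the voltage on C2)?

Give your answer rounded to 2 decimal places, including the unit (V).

Answer: 3.25 V

Derivation:
Initial: C1(1μF, Q=11μC, V=11.00V), C2(3μF, Q=2μC, V=0.67V)
Op 1: CLOSE 1-2: Q_total=13.00, C_total=4.00, V=3.25; Q1=3.25, Q2=9.75; dissipated=40.042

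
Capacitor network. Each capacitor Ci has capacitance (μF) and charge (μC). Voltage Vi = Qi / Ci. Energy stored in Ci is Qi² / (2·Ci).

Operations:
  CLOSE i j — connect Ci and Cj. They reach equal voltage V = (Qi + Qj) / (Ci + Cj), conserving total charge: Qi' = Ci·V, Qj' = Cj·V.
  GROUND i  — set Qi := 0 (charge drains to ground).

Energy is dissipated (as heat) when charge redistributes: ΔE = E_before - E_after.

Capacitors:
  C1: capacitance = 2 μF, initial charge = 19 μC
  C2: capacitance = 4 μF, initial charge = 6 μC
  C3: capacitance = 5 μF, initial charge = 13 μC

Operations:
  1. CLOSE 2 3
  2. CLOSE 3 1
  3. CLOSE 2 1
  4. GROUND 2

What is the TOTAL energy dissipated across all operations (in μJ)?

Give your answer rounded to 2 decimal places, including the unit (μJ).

Initial: C1(2μF, Q=19μC, V=9.50V), C2(4μF, Q=6μC, V=1.50V), C3(5μF, Q=13μC, V=2.60V)
Op 1: CLOSE 2-3: Q_total=19.00, C_total=9.00, V=2.11; Q2=8.44, Q3=10.56; dissipated=1.344
Op 2: CLOSE 3-1: Q_total=29.56, C_total=7.00, V=4.22; Q3=21.11, Q1=8.44; dissipated=38.997
Op 3: CLOSE 2-1: Q_total=16.89, C_total=6.00, V=2.81; Q2=11.26, Q1=5.63; dissipated=2.971
Op 4: GROUND 2: Q2=0; energy lost=15.846
Total dissipated: 59.159 μJ

Answer: 59.16 μJ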